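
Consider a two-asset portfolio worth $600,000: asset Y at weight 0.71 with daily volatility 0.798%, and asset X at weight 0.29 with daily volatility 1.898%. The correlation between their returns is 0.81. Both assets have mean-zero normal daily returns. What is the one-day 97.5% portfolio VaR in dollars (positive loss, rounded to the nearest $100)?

σ_p² = 0.71²·0.798² + 0.29²·1.898² + 2·0.81·0.71·0.29·0.798·1.898 = 1.1292 (%²).
σ_p = √1.1292 = 1.063%.
At 97.5%, z = 1.960.
VaR = 1.960 × 1.063% = 2.083%; on $600,000 that is $12,498.

$12,500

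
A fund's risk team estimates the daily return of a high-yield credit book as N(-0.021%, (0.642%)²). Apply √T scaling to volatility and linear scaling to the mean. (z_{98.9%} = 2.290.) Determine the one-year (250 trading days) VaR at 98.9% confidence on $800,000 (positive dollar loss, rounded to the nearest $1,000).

$228,000

σ_{250d} = 0.642% × √250 = 10.151%; μ_{250d} = 250 × -0.021% = -5.250%.
VaR = −(-5.250%) + 2.290 × 10.151% = 28.496%.
On $800,000: 0.28496 × $800,000 = $227,968.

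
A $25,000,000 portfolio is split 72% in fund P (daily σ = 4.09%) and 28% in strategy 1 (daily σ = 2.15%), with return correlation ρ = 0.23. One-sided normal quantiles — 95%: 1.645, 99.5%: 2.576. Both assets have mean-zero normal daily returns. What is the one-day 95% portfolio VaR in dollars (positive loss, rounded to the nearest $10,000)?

$1,290,000

σ_p² = 0.72²·4.09² + 0.28²·2.15² + 2·0.23·0.72·0.28·4.09·2.15 = 9.8497 (%²).
σ_p = √9.8497 = 3.138%.
VaR = 1.645 × 3.138% = 5.162%; on $25,000,000 that is $1,290,500.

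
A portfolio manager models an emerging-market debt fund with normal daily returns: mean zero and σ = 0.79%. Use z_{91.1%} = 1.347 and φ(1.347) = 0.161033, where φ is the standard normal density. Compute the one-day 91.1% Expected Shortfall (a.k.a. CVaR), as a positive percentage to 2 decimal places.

Tail multiplier: φ(z)/(1−α) = 0.161033 / 0.089 = 1.809.
ES = 0.79% × 1.809 = 1.429%.

1.43%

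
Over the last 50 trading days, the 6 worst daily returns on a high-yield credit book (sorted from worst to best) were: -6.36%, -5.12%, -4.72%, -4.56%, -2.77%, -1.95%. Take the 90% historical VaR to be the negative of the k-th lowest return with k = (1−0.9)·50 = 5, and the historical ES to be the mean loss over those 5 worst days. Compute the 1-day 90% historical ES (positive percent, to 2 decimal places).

The 5 worst returns sum to -23.53%.
ES = −(-23.53%) / 5 = 4.706% ≈ 4.71%.

4.71%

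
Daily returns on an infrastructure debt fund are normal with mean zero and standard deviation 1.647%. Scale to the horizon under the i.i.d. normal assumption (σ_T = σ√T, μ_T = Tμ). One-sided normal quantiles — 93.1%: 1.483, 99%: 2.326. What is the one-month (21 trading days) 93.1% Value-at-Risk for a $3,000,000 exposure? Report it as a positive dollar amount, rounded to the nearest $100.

σ_{21d} = 1.647% × √21 = 7.548%.
VaR = 1.483 × 7.548% = 11.194%.
On $3,000,000: 0.11194 × $3,000,000 = $335,820.

$335,800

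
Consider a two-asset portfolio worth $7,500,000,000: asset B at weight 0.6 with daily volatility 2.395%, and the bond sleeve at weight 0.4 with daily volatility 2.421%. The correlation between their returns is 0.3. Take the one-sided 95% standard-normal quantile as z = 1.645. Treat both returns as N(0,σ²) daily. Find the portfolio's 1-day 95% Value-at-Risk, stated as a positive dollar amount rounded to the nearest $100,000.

σ_p² = 0.6²·2.395² + 0.4²·2.421² + 2·0.3·0.6·0.4·2.395·2.421 = 3.8377 (%²).
σ_p = √3.8377 = 1.959%.
VaR = 1.645 × 1.959% = 3.223%; on $7,500,000,000 that is $241,725,000.

$241,700,000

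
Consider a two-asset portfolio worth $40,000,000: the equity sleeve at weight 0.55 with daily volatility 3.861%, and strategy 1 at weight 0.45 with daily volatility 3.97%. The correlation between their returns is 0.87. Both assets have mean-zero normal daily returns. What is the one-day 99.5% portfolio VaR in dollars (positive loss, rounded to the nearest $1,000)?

σ_p² = 0.55²·3.861² + 0.45²·3.97² + 2·0.87·0.55·0.45·3.861·3.97 = 14.3021 (%²).
σ_p = √14.3021 = 3.782%.
At 99.5%, z = 2.576.
VaR = 2.576 × 3.782% = 9.742%; on $40,000,000 that is $3,896,800.

$3,897,000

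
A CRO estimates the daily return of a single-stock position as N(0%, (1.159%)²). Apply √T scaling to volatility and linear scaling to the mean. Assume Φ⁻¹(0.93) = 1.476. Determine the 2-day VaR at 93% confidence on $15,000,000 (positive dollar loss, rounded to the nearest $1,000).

σ_{2d} = 1.159% × √2 = 1.639%.
VaR = 1.476 × 1.639% = 2.419%.
On $15,000,000: 0.02419 × $15,000,000 = $362,850.

$363,000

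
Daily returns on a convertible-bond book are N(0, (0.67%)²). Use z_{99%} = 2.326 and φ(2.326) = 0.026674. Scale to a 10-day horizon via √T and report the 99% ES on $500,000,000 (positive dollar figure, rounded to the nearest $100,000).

$28,300,000

σ_{10d} = 0.67% × √10 = 2.119%.
ES multiplier = φ(z)/(1−α) = 0.026674/0.01 = 2.667.
ES = 2.119% × 2.667 = 5.651%; on $500,000,000: $28,255,000.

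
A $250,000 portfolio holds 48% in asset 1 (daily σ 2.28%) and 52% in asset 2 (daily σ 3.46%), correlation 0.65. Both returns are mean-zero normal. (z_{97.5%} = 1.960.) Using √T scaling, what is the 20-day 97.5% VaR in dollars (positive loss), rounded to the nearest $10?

σ_p = √(0.48²·2.28² + 0.52²·3.46² + 2·0.65·0.48·0.52·2.28·3.46) = 2.645%.
σ_{20d} = 2.645% × √20 = 11.829%.
VaR = 1.960 × 11.829% = 23.185%; on $250,000 that is $57,962.

$57,960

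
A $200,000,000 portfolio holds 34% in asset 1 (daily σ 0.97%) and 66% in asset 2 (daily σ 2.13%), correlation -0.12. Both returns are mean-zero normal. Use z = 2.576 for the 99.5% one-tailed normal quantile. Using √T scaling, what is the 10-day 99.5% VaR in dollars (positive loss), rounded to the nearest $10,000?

σ_p = √(0.34²·0.97² + 0.66²·2.13² + 2·-0.12·0.34·0.66·0.97·2.13) = 1.405%.
σ_{10d} = 1.405% × √10 = 4.443%.
VaR = 2.576 × 4.443% = 11.445%; on $200,000,000 that is $22,890,000.

$22,890,000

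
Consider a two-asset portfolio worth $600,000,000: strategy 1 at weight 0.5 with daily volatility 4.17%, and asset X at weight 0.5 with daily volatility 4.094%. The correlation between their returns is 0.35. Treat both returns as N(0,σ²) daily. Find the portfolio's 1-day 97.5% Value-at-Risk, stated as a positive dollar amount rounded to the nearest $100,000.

σ_p² = 0.5²·4.17² + 0.5²·4.094² + 2·0.35·0.5·0.5·4.17·4.094 = 11.5250 (%²).
σ_p = √11.5250 = 3.395%.
At 97.5%, z = 1.960.
VaR = 1.960 × 3.395% = 6.654%; on $600,000,000 that is $39,924,000.

$39,900,000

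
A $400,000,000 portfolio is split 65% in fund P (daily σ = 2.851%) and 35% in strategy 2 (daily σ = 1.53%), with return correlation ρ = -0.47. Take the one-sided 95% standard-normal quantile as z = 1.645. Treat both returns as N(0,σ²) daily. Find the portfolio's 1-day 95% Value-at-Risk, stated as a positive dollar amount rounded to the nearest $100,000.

$11,000,000

σ_p² = 0.65²·2.851² + 0.35²·1.53² + 2·-0.47·0.65·0.35·2.851·1.53 = 2.7881 (%²).
σ_p = √2.7881 = 1.670%.
VaR = 1.645 × 1.670% = 2.747%; on $400,000,000 that is $10,988,000.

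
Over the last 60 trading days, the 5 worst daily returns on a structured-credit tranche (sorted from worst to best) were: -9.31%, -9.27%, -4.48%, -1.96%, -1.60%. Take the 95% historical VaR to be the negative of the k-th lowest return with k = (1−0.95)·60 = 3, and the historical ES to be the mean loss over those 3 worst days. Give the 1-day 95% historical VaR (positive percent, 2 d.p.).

k = 3; the 3rd lowest return is -4.48%, so VaR = 4.48%.

4.48%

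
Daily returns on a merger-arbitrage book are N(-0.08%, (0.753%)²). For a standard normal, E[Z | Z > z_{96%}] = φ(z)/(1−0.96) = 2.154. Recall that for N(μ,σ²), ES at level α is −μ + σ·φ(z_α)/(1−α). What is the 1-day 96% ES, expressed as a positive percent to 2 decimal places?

1.70%

ES = −(-0.08%) + 0.753% × 2.154 = 1.702%.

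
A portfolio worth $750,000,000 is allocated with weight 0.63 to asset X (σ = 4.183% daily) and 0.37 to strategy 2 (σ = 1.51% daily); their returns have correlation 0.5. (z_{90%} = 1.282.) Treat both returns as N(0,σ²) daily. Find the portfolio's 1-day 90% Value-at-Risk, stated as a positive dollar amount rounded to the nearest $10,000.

σ_p² = 0.63²·4.183² + 0.37²·1.51² + 2·0.5·0.63·0.37·4.183·1.51 = 8.7292 (%²).
σ_p = √8.7292 = 2.955%.
VaR = 1.282 × 2.955% = 3.788%; on $750,000,000 that is $28,410,000.

$28,410,000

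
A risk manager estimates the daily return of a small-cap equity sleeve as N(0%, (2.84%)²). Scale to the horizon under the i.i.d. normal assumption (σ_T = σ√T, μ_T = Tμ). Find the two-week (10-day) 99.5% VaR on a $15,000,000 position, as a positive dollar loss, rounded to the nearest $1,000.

At 99.5%, z = 2.576.
σ_{10d} = 2.84% × √10 = 8.981%.
VaR = 2.576 × 8.981% = 23.135%.
On $15,000,000: 0.23135 × $15,000,000 = $3,470,250.

$3,470,000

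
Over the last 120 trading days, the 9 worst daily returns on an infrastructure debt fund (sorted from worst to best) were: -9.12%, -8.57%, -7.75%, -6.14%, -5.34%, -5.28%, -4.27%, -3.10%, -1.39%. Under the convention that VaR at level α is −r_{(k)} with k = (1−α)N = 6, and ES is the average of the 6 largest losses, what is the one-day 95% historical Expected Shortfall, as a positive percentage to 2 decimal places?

The 6 worst returns sum to -42.20%.
ES = −(-42.20%) / 6 = 7.0333…% ≈ 7.03%.

7.03%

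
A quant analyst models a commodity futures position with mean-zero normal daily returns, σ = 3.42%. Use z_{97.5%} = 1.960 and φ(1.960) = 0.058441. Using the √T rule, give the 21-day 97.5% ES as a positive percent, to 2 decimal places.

36.64%

σ_{21d} = 3.42% × √21 = 15.672%.
ES multiplier = φ(z)/(1−α) = 0.058441/0.025 = 2.338.
ES = 15.672% × 2.338 = 36.641%.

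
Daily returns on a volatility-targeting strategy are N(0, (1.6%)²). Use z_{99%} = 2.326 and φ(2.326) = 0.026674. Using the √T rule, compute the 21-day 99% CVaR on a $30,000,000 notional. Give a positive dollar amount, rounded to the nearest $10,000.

$5,870,000

σ_{21d} = 1.6% × √21 = 7.332%.
ES multiplier = φ(z)/(1−α) = 0.026674/0.01 = 2.667.
ES = 7.332% × 2.667 = 19.554%; on $30,000,000: $5,866,200.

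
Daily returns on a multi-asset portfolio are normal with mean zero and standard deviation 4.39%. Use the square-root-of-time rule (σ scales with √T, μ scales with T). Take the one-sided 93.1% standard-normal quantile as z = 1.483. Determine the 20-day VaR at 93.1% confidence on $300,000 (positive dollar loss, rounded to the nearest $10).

σ_{20d} = 4.39% × √20 = 19.633%.
VaR = 1.483 × 19.633% = 29.116%.
On $300,000: 0.29116 × $300,000 = $87,348.

$87,350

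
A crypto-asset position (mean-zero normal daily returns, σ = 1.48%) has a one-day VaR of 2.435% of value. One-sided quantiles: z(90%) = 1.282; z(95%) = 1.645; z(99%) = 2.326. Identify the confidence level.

95%

Implied z = VaR/σ = 2.435 / 1.48 = 1.645.
This matches z(95%) = 1.645.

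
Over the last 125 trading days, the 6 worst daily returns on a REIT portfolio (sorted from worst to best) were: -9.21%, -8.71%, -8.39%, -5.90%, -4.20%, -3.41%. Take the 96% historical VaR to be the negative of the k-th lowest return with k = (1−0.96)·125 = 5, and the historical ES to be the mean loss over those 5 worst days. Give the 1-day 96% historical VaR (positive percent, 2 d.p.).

k = 5; the 5th lowest return is -4.20%, so VaR = 4.20%.

4.20%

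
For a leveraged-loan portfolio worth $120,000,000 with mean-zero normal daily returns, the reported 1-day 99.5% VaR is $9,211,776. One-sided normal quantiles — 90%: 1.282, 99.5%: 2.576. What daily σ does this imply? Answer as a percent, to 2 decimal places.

2.98%

VaR as a fraction: $9,211,776 / $120,000,000 = 7.676%.
σ = VaR / z = 7.676% / 2.576 = 2.980%.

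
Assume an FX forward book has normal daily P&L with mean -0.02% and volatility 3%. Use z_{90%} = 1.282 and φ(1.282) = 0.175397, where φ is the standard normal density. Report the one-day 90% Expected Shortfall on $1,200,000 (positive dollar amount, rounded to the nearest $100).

Tail multiplier: φ(z)/(1−α) = 0.175397 / 0.1 = 1.754.
ES = −(-0.02%) + 3% × 1.754 = 5.282%.
On $1,200,000: 0.05282 × $1,200,000 = $63,384.

$63,400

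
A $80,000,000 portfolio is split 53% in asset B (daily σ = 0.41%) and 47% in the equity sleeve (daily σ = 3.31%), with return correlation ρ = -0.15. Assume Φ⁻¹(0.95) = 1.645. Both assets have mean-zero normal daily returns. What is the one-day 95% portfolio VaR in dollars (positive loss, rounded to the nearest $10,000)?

$2,020,000

σ_p² = 0.53²·0.41² + 0.47²·3.31² + 2·-0.15·0.53·0.47·0.41·3.31 = 2.3660 (%²).
σ_p = √2.3660 = 1.538%.
VaR = 1.645 × 1.538% = 2.530%; on $80,000,000 that is $2,024,000.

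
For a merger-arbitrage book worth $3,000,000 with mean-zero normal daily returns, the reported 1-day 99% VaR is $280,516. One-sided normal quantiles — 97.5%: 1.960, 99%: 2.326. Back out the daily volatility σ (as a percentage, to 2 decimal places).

4.02%

VaR as a fraction: $280,516 / $3,000,000 = 9.351%.
σ = VaR / z = 9.351% / 2.326 = 4.020%.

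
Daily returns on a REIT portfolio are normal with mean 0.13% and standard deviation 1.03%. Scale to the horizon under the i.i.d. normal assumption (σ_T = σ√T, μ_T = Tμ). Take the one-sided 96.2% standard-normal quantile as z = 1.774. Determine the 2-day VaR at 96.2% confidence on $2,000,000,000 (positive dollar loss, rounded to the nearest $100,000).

$46,500,000

σ_{2d} = 1.03% × √2 = 1.457%; μ_{2d} = 2 × 0.13% = 0.260%.
VaR = −(0.260%) + 1.774 × 1.457% = 2.325%.
On $2,000,000,000: 0.02325 × $2,000,000,000 = $46,500,000.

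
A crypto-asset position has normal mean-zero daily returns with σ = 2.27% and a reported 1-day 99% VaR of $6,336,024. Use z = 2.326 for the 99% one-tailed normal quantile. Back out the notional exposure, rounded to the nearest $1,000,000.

$120,000,000

VaR as a fraction of value: z·σ = 2.326 × 2.27% = 5.28002%.
Position = $6,336,024 / 0.0528002 = $120,000,000.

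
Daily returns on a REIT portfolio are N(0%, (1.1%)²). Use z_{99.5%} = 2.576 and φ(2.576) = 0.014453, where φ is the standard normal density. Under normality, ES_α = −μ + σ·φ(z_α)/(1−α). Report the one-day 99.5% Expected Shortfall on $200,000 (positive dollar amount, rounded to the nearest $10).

$6,360

Tail multiplier: φ(z)/(1−α) = 0.014453 / 0.005 = 2.891.
ES = 1.1% × 2.891 = 3.180%.
On $200,000: 0.03180 × $200,000 = $6,360.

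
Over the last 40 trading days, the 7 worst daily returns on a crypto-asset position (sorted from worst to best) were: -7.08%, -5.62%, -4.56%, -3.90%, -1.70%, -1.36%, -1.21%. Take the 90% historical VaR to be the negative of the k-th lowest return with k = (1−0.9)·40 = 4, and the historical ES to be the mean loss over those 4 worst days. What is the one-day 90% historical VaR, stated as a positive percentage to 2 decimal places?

k = 4; the 4th lowest return is -3.90%, so VaR = 3.90%.

3.90%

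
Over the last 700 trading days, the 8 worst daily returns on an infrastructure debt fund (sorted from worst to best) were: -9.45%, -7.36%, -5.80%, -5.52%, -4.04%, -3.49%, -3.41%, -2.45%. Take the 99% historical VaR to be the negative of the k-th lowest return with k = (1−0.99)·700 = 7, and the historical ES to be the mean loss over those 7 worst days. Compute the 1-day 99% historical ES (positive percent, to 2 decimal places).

The 7 worst returns sum to -39.07%.
ES = −(-39.07%) / 7 = 5.5814…% ≈ 5.58%.

5.58%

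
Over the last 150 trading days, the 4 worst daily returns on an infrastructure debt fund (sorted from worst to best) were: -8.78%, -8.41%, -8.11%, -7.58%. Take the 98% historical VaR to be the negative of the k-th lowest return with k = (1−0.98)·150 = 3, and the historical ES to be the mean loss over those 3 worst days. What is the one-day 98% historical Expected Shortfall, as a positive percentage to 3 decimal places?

8.433%

The 3 worst returns sum to -25.30%.
ES = −(-25.30%) / 3 = 8.4333…% ≈ 8.433%.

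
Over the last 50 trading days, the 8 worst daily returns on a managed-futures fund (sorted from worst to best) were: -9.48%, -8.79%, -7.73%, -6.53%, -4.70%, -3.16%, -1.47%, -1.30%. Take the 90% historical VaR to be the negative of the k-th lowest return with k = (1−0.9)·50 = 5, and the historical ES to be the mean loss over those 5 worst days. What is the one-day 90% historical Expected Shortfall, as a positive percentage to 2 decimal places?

The 5 worst returns sum to -37.23%.
ES = −(-37.23%) / 5 = 7.446% ≈ 7.45%.

7.45%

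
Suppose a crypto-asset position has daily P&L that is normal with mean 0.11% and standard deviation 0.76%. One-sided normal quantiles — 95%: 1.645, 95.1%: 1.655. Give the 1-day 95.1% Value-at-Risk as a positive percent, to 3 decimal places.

VaR = −μ + z·σ = −(0.11%) + 1.655 × 0.76% = 1.148%.

1.148%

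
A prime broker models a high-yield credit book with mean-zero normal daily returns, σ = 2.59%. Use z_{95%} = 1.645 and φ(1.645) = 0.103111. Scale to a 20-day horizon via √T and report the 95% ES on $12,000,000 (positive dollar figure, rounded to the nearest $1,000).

σ_{20d} = 2.59% × √20 = 11.583%.
ES multiplier = φ(z)/(1−α) = 0.103111/0.05 = 2.062.
ES = 11.583% × 2.062 = 23.884%; on $12,000,000: $2,866,080.

$2,866,000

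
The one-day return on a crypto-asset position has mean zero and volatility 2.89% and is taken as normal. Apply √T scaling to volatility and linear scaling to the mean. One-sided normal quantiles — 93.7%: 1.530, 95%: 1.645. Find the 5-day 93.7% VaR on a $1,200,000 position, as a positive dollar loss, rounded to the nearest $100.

$118,600

σ_{5d} = 2.89% × √5 = 6.462%.
VaR = 1.530 × 6.462% = 9.887%.
On $1,200,000: 0.09887 × $1,200,000 = $118,644.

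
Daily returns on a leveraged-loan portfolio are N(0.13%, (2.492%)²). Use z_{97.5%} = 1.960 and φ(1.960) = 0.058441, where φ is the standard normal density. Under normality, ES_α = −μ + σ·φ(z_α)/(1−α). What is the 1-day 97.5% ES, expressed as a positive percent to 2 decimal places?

Tail multiplier: φ(z)/(1−α) = 0.058441 / 0.025 = 2.338.
ES = −(0.13%) + 2.492% × 2.338 = 5.696%.

5.70%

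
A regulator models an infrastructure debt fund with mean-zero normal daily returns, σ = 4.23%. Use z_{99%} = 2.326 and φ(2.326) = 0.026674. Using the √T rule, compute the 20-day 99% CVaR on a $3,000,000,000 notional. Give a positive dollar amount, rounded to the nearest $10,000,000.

σ_{20d} = 4.23% × √20 = 18.917%.
ES multiplier = φ(z)/(1−α) = 0.026674/0.01 = 2.667.
ES = 18.917% × 2.667 = 50.452%; on $3,000,000,000: $1,513,560,000.

$1,510,000,000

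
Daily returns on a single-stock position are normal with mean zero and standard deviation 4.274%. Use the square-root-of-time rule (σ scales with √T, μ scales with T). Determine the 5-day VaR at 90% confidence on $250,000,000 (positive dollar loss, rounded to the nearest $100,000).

$30,600,000

At 90%, z = 1.282.
σ_{5d} = 4.274% × √5 = 9.557%.
VaR = 1.282 × 9.557% = 12.252%.
On $250,000,000: 0.12252 × $250,000,000 = $30,630,000.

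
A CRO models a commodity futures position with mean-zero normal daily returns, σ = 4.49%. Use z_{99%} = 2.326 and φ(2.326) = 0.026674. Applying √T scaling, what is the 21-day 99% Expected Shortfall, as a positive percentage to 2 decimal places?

54.88%

σ_{21d} = 4.49% × √21 = 20.576%.
ES multiplier = φ(z)/(1−α) = 0.026674/0.01 = 2.667.
ES = 20.576% × 2.667 = 54.876%.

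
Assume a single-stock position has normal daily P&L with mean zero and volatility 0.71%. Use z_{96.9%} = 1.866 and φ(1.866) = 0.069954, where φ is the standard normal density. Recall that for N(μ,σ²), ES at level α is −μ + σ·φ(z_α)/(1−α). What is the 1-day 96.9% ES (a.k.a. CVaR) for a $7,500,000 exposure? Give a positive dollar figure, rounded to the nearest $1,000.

Tail multiplier: φ(z)/(1−α) = 0.069954 / 0.031 = 2.257.
ES = 0.71% × 2.257 = 1.602%.
On $7,500,000: 0.01602 × $7,500,000 = $120,150.

$120,000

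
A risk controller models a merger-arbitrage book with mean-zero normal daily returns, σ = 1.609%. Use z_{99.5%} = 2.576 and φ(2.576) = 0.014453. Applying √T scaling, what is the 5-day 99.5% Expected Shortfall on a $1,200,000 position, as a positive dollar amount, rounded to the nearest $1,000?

σ_{5d} = 1.609% × √5 = 3.598%.
ES multiplier = φ(z)/(1−α) = 0.014453/0.005 = 2.891.
ES = 3.598% × 2.891 = 10.402%; on $1,200,000: $124,824.

$125,000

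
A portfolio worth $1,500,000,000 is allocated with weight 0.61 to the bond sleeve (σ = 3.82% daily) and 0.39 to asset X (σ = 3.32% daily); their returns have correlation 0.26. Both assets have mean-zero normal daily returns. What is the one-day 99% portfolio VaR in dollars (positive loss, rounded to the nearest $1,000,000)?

σ_p² = 0.61²·3.82² + 0.39²·3.32² + 2·0.26·0.61·0.39·3.82·3.32 = 8.6753 (%²).
σ_p = √8.6753 = 2.945%.
At 99%, z = 2.326.
VaR = 2.326 × 2.945% = 6.850%; on $1,500,000,000 that is $102,750,000.

$103,000,000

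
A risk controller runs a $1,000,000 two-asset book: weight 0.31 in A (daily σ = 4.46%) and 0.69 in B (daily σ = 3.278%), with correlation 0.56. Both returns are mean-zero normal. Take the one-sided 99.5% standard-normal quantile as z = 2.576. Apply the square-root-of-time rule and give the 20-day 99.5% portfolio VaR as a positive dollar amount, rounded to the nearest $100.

$373,800

σ_p = √(0.31²·4.46² + 0.69²·3.278² + 2·0.56·0.31·0.69·4.46·3.278) = 3.245%.
σ_{20d} = 3.245% × √20 = 14.512%.
VaR = 2.576 × 14.512% = 37.383%; on $1,000,000 that is $373,830.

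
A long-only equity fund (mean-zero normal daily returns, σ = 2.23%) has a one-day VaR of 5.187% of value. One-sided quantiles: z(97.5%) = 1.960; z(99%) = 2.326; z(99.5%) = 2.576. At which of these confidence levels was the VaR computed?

99%

Implied z = VaR/σ = 5.187 / 2.23 = 2.326.
This matches z(99%) = 2.326.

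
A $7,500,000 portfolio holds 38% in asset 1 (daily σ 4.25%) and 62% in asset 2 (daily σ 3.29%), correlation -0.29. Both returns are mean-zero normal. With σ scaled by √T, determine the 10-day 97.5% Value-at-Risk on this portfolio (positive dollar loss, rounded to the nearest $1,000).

$1,025,000

σ_p = √(0.38²·4.25² + 0.62²·3.29² + 2·-0.29·0.38·0.62·4.25·3.29) = 2.204%.
σ_{10d} = 2.204% × √10 = 6.970%.
z(97.5%) = 1.960.
VaR = 1.960 × 6.970% = 13.661%; on $7,500,000 that is $1,024,575.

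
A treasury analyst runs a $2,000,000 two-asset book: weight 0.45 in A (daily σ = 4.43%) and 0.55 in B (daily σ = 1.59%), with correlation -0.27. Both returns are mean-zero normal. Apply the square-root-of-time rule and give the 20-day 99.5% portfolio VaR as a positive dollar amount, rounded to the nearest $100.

σ_p = √(0.45²·4.43² + 0.55²·1.59² + 2·-0.27·0.45·0.55·4.43·1.59) = 1.949%.
σ_{20d} = 1.949% × √20 = 8.716%.
z(99.5%) = 2.576.
VaR = 2.576 × 8.716% = 22.452%; on $2,000,000 that is $449,040.

$449,000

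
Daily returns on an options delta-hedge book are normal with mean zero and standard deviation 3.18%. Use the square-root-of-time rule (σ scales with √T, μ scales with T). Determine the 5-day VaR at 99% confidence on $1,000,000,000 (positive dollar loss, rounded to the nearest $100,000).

$165,400,000

At 99%, z = 2.326.
σ_{5d} = 3.18% × √5 = 7.111%.
VaR = 2.326 × 7.111% = 16.540%.
On $1,000,000,000: 0.16540 × $1,000,000,000 = $165,400,000.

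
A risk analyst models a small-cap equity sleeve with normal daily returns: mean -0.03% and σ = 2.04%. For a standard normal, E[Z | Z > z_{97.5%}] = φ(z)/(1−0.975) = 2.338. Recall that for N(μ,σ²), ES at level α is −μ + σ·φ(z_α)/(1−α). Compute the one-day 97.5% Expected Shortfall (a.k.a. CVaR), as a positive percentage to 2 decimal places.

ES = −(-0.03%) + 2.04% × 2.338 = 4.800%.

4.80%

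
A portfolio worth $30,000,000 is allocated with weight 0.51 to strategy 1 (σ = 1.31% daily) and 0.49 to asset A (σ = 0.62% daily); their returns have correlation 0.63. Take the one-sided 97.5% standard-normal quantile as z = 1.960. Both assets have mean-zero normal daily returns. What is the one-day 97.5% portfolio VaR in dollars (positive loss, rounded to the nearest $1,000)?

σ_p² = 0.51²·1.31² + 0.49²·0.62² + 2·0.63·0.51·0.49·1.31·0.62 = 0.7944 (%²).
σ_p = √0.7944 = 0.891%.
VaR = 1.960 × 0.891% = 1.746%; on $30,000,000 that is $523,800.

$524,000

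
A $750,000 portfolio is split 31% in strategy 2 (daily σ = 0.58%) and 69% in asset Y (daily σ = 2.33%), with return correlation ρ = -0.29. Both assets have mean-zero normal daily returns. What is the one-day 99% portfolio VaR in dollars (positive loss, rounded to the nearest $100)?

σ_p² = 0.31²·0.58² + 0.69²·2.33² + 2·-0.29·0.31·0.69·0.58·2.33 = 2.4494 (%²).
σ_p = √2.4494 = 1.565%.
At 99%, z = 2.326.
VaR = 2.326 × 1.565% = 3.640%; on $750,000 that is $27,300.

$27,300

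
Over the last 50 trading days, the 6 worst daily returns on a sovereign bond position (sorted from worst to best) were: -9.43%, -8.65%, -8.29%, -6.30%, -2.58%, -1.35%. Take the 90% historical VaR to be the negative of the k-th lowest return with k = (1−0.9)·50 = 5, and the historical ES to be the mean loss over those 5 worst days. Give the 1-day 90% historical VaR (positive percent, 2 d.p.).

2.58%

k = 5; the 5th lowest return is -2.58%, so VaR = 2.58%.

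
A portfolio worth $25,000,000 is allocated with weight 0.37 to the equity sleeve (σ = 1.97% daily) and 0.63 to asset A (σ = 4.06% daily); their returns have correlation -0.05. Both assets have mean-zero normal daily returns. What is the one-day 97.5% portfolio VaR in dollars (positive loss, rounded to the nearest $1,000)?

$1,286,000

σ_p² = 0.37²·1.97² + 0.63²·4.06² + 2·-0.05·0.37·0.63·1.97·4.06 = 6.8872 (%²).
σ_p = √6.8872 = 2.624%.
At 97.5%, z = 1.960.
VaR = 1.960 × 2.624% = 5.143%; on $25,000,000 that is $1,285,750.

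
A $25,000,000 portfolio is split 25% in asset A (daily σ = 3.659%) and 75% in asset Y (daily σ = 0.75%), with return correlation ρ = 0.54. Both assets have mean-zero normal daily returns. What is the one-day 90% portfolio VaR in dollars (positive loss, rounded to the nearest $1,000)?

$419,000

σ_p² = 0.25²·3.659² + 0.75²·0.75² + 2·0.54·0.25·0.75·3.659·0.75 = 1.7089 (%²).
σ_p = √1.7089 = 1.307%.
At 90%, z = 1.282.
VaR = 1.282 × 1.307% = 1.676%; on $25,000,000 that is $419,000.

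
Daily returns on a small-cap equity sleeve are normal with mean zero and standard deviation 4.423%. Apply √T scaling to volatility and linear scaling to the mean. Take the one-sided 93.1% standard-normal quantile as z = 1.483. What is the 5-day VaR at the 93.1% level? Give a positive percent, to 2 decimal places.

14.67%

σ_{5d} = 4.423% × √5 = 9.890%.
VaR = 1.483 × 9.890% = 14.667%.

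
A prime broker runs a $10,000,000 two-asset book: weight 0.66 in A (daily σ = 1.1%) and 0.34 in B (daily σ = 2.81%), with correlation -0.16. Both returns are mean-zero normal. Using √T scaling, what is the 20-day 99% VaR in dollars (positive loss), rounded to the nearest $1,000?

$1,148,000

σ_p = √(0.66²·1.1² + 0.34²·2.81² + 2·-0.16·0.66·0.34·1.1·2.81) = 1.104%.
σ_{20d} = 1.104% × √20 = 4.937%.
z(99%) = 2.326.
VaR = 2.326 × 4.937% = 11.483%; on $10,000,000 that is $1,148,300.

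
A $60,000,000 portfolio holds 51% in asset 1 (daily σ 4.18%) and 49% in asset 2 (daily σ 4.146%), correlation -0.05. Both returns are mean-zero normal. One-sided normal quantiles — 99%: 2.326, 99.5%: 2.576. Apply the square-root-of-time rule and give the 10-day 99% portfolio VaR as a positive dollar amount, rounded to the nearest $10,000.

$12,670,000

σ_p = √(0.51²·4.18² + 0.49²·4.146² + 2·-0.05·0.51·0.49·4.18·4.146) = 2.870%.
σ_{10d} = 2.870% × √10 = 9.076%.
VaR = 2.326 × 9.076% = 21.111%; on $60,000,000 that is $12,666,600.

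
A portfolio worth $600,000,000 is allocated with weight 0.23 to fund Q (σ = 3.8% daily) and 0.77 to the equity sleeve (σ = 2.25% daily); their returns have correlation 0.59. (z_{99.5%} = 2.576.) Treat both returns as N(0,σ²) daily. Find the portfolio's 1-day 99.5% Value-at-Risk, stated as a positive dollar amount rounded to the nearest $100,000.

$36,400,000

σ_p² = 0.23²·3.8² + 0.77²·2.25² + 2·0.59·0.23·0.77·3.8·2.25 = 5.5522 (%²).
σ_p = √5.5522 = 2.356%.
VaR = 2.576 × 2.356% = 6.069%; on $600,000,000 that is $36,414,000.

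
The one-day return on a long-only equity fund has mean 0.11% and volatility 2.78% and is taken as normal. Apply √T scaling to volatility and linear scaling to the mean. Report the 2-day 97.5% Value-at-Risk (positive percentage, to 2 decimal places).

At 97.5%, z = 1.960.
σ_{2d} = 2.78% × √2 = 3.932%; μ_{2d} = 2 × 0.11% = 0.220%.
VaR = −(0.220%) + 1.960 × 3.932% = 7.487%.

7.49%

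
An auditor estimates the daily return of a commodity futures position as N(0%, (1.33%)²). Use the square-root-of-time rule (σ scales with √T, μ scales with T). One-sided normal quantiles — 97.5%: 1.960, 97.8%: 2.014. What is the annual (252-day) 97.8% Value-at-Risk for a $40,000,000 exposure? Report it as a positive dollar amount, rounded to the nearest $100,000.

$17,000,000

σ_{252d} = 1.33% × √252 = 21.113%.
VaR = 2.014 × 21.113% = 42.522%.
On $40,000,000: 0.42522 × $40,000,000 = $17,008,800.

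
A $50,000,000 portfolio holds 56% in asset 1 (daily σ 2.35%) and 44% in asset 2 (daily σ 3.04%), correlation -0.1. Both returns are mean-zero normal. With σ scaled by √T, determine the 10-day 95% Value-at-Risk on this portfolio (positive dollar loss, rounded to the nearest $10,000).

$4,630,000

σ_p = √(0.56²·2.35² + 0.44²·3.04² + 2·-0.1·0.56·0.44·2.35·3.04) = 1.780%.
σ_{10d} = 1.780% × √10 = 5.629%.
z(95%) = 1.645.
VaR = 1.645 × 5.629% = 9.260%; on $50,000,000 that is $4,630,000.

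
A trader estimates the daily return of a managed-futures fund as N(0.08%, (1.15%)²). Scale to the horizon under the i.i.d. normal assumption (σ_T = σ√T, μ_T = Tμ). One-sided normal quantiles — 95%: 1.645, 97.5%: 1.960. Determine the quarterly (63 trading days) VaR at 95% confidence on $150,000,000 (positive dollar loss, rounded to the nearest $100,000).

σ_{63d} = 1.15% × √63 = 9.128%; μ_{63d} = 63 × 0.08% = 5.040%.
VaR = −(5.040%) + 1.645 × 9.128% = 9.976%.
On $150,000,000: 0.09976 × $150,000,000 = $14,964,000.

$15,000,000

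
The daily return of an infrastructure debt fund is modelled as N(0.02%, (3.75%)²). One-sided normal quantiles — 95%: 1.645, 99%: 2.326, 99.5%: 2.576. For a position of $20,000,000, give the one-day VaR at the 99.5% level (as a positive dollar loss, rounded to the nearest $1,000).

$1,928,000

VaR = −μ + z·σ = −(0.02%) + 2.576 × 3.75% = 9.640%.
On $20,000,000: 0.09640 × $20,000,000 = $1,928,000.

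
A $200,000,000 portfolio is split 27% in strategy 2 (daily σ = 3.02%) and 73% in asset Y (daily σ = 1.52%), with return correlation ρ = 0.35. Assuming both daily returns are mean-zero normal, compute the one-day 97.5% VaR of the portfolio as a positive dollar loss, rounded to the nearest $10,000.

$6,230,000

σ_p² = 0.27²·3.02² + 0.73²·1.52² + 2·0.35·0.27·0.73·3.02·1.52 = 2.5294 (%²).
σ_p = √2.5294 = 1.590%.
At 97.5%, z = 1.960.
VaR = 1.960 × 1.590% = 3.116%; on $200,000,000 that is $6,232,000.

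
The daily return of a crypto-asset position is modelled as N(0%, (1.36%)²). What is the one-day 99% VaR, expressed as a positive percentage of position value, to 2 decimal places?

At 99% one-sided, z = 2.326.
VaR = z·σ = 2.326 × 1.36% = 3.163%.

3.16%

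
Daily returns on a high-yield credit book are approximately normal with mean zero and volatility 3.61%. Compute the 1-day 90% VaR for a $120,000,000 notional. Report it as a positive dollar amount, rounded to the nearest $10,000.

At 90% one-sided, z = 1.282.
VaR = z·σ = 1.282 × 3.61% = 4.628%.
On $120,000,000: 0.04628 × $120,000,000 = $5,553,600.

$5,550,000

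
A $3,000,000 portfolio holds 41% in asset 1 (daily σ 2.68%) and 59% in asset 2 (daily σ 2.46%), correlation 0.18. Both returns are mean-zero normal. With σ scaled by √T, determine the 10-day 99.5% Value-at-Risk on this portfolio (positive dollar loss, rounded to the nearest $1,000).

$482,000

σ_p = √(0.41²·2.68² + 0.59²·2.46² + 2·0.18·0.41·0.59·2.68·2.46) = 1.972%.
σ_{10d} = 1.972% × √10 = 6.236%.
z(99.5%) = 2.576.
VaR = 2.576 × 6.236% = 16.064%; on $3,000,000 that is $481,920.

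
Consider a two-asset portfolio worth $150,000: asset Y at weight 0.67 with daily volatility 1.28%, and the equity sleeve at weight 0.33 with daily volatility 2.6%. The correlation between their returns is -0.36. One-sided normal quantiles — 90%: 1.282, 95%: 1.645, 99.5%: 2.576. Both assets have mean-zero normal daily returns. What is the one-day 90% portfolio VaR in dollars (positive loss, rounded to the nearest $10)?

$1,870

σ_p² = 0.67²·1.28² + 0.33²·2.6² + 2·-0.36·0.67·0.33·1.28·2.6 = 0.9419 (%²).
σ_p = √0.9419 = 0.970%.
VaR = 1.282 × 0.970% = 1.244%; on $150,000 that is $1,866.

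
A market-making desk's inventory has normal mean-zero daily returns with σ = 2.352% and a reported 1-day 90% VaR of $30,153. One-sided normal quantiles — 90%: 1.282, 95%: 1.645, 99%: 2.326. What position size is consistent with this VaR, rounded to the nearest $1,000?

VaR as a fraction of value: z·σ = 1.282 × 2.352% = 3.01526%.
Position = $30,153 / 0.0301526 = $1,000,012.

$1,000,000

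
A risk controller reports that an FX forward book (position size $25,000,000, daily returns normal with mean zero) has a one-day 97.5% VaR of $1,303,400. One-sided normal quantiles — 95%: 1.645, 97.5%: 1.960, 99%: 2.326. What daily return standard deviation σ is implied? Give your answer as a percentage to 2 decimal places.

2.66%

VaR as a fraction: $1,303,400 / $25,000,000 = 5.214%.
σ = VaR / z = 5.214% / 1.960 = 2.660%.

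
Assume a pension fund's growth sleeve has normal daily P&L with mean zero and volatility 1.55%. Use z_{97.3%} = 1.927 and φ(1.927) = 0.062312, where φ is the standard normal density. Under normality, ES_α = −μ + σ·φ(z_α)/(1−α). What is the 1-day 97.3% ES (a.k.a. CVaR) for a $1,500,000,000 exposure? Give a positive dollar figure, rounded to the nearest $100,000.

$53,700,000

Tail multiplier: φ(z)/(1−α) = 0.062312 / 0.027 = 2.308.
ES = 1.55% × 2.308 = 3.577%.
On $1,500,000,000: 0.03577 × $1,500,000,000 = $53,655,000.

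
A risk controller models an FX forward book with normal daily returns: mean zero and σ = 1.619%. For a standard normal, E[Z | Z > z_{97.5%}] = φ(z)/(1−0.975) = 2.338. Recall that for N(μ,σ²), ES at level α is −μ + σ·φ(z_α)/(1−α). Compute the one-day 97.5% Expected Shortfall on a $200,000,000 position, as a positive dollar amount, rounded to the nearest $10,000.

ES = 1.619% × 2.338 = 3.785%.
On $200,000,000: 0.03785 × $200,000,000 = $7,570,000.

$7,570,000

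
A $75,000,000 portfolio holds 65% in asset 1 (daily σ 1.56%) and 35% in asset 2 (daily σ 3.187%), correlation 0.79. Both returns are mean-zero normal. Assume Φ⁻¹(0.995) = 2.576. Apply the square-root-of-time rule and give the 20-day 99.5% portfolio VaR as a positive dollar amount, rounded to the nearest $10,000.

$17,410,000

σ_p = √(0.65²·1.56² + 0.35²·3.187² + 2·0.79·0.65·0.35·1.56·3.187) = 2.015%.
σ_{20d} = 2.015% × √20 = 9.011%.
VaR = 2.576 × 9.011% = 23.212%; on $75,000,000 that is $17,409,000.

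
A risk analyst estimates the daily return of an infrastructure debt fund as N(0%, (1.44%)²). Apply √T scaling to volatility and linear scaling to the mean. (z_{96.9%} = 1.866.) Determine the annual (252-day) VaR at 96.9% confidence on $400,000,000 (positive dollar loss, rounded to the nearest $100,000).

σ_{252d} = 1.44% × √252 = 22.859%.
VaR = 1.866 × 22.859% = 42.655%.
On $400,000,000: 0.42655 × $400,000,000 = $170,620,000.

$170,600,000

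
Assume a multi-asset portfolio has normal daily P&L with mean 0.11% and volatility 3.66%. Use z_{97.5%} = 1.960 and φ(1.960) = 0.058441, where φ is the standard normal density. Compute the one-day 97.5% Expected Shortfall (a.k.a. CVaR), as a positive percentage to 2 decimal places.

Tail multiplier: φ(z)/(1−α) = 0.058441 / 0.025 = 2.338.
ES = −(0.11%) + 3.66% × 2.338 = 8.447%.

8.45%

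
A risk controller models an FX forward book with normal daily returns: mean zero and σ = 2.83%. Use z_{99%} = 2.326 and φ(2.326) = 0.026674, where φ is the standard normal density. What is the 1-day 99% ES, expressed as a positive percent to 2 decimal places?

7.55%

Tail multiplier: φ(z)/(1−α) = 0.026674 / 0.01 = 2.667.
ES = 2.83% × 2.667 = 7.548%.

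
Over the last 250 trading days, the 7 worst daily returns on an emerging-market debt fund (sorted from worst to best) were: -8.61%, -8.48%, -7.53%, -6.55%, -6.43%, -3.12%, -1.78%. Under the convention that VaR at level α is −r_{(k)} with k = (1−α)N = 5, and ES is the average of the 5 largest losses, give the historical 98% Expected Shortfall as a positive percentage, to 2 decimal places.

7.52%

The 5 worst returns sum to -37.60%.
ES = −(-37.60%) / 5 = 7.52%.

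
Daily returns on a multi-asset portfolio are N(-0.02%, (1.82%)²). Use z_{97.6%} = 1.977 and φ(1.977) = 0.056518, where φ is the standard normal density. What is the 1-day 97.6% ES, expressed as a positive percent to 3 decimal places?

4.306%

Tail multiplier: φ(z)/(1−α) = 0.056518 / 0.024 = 2.355.
ES = −(-0.02%) + 1.82% × 2.355 = 4.306%.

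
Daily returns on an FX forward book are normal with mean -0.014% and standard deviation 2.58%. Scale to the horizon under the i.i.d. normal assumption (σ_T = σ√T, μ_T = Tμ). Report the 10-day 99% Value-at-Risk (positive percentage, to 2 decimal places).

19.12%

At 99%, z = 2.326.
σ_{10d} = 2.58% × √10 = 8.159%; μ_{10d} = 10 × -0.014% = -0.140%.
VaR = −(-0.140%) + 2.326 × 8.159% = 19.118%.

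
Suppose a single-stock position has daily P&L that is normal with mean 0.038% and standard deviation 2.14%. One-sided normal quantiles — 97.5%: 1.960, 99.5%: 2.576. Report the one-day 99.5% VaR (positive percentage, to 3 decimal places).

5.475%

VaR = −μ + z·σ = −(0.038%) + 2.576 × 2.14% = 5.475%.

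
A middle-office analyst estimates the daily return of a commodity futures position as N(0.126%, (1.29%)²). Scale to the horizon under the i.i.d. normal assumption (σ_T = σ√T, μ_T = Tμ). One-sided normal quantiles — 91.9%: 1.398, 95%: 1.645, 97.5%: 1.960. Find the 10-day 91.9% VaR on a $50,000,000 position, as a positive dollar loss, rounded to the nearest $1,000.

σ_{10d} = 1.29% × √10 = 4.079%; μ_{10d} = 10 × 0.126% = 1.260%.
VaR = −(1.260%) + 1.398 × 4.079% = 4.442%.
On $50,000,000: 0.04442 × $50,000,000 = $2,221,000.

$2,221,000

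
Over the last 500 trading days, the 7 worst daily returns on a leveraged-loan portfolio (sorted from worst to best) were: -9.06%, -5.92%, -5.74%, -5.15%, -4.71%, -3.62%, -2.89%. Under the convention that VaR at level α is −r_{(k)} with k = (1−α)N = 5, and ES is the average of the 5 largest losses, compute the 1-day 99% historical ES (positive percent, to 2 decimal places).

6.12%

The 5 worst returns sum to -30.58%.
ES = −(-30.58%) / 5 = 6.116% ≈ 6.12%.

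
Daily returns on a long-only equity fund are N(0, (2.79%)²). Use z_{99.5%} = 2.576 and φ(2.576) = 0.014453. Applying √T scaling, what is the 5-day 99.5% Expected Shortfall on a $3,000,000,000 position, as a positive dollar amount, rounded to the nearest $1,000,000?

$541,000,000

σ_{5d} = 2.79% × √5 = 6.239%.
ES multiplier = φ(z)/(1−α) = 0.014453/0.005 = 2.891.
ES = 6.239% × 2.891 = 18.037%; on $3,000,000,000: $541,110,000.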